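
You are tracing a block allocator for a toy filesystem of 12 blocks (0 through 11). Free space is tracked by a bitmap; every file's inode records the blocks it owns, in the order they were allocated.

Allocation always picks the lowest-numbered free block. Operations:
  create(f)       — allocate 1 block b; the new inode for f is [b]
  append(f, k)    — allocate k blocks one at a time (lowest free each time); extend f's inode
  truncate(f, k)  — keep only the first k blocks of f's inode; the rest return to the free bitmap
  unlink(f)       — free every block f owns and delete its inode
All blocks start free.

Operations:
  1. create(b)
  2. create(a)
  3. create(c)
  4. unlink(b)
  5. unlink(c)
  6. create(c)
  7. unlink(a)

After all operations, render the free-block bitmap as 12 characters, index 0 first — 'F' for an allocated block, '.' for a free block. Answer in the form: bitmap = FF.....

bitmap = F...........

after create(b) → b:[0]  free=[F...........]
after create(a) → a:[1], b:[0]  free=[FF..........]
after create(c) → a:[1], b:[0], c:[2]  free=[FFF.........]
after unlink(b) → a:[1], c:[2]  free=[.FF.........]
after unlink(c) → a:[1]  free=[.F..........]
after create(c) → a:[1], c:[0]  free=[FF..........]
after unlink(a) → c:[0]  free=[F...........]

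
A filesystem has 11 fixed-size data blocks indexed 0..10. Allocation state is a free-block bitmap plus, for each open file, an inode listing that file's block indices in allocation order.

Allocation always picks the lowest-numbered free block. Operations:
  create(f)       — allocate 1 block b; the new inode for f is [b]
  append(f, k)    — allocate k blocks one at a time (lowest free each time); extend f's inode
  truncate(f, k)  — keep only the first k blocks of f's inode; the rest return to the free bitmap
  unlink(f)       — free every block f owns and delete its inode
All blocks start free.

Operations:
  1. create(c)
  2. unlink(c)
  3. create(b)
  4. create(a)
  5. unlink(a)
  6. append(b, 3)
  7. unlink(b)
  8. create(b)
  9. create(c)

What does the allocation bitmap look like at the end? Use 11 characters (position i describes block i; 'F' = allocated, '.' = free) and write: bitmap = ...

after create(c) → c:[0]  free=[F..........]
after unlink(c) →   free=[...........]
after create(b) → b:[0]  free=[F..........]
after create(a) → a:[1], b:[0]  free=[FF.........]
after unlink(a) → b:[0]  free=[F..........]
after append(b, 3) → b:[0, 1, 2, 3]  free=[FFFF.......]
after unlink(b) →   free=[...........]
after create(b) → b:[0]  free=[F..........]
after create(c) → b:[0], c:[1]  free=[FF.........]

bitmap = FF.........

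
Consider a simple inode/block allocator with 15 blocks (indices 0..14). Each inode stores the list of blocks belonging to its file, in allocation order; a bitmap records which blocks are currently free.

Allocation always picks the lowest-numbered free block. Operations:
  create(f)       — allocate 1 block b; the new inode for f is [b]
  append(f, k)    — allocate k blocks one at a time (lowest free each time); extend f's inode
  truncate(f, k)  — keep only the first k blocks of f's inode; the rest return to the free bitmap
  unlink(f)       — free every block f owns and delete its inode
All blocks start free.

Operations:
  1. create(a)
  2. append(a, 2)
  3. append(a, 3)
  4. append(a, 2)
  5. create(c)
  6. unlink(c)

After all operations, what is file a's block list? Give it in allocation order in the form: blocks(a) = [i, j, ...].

  1. create(a)  ⇒  F..............  {a→[0]}
  2. append(a, 2)  ⇒  FFF............  {a→[0, 1, 2]}
  3. append(a, 3)  ⇒  FFFFFF.........  {a→[0, 1, 2, 3, 4, 5]}
  4. append(a, 2)  ⇒  FFFFFFFF.......  {a→[0, 1, 2, 3, 4, 5, 6, 7]}
  5. create(c)  ⇒  FFFFFFFFF......  {a→[0, 1, 2, 3, 4, 5, 6, 7]; c→[8]}
  6. unlink(c)  ⇒  FFFFFFFF.......  {a→[0, 1, 2, 3, 4, 5, 6, 7]}

blocks(a) = [0, 1, 2, 3, 4, 5, 6, 7]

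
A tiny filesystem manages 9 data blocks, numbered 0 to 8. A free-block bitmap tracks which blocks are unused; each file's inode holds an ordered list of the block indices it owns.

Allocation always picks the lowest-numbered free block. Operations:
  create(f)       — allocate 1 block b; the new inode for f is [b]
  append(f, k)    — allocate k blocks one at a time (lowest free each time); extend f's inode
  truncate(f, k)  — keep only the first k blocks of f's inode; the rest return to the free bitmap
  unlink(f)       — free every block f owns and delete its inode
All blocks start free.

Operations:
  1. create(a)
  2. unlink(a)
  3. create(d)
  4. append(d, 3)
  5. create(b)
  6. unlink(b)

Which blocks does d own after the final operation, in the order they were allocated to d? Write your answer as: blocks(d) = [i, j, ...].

blocks(d) = [0, 1, 2, 3]

after create(a) → a:[0]  free=[F........]
after unlink(a) →   free=[.........]
after create(d) → d:[0]  free=[F........]
after append(d, 3) → d:[0, 1, 2, 3]  free=[FFFF.....]
after create(b) → b:[4], d:[0, 1, 2, 3]  free=[FFFFF....]
after unlink(b) → d:[0, 1, 2, 3]  free=[FFFF.....]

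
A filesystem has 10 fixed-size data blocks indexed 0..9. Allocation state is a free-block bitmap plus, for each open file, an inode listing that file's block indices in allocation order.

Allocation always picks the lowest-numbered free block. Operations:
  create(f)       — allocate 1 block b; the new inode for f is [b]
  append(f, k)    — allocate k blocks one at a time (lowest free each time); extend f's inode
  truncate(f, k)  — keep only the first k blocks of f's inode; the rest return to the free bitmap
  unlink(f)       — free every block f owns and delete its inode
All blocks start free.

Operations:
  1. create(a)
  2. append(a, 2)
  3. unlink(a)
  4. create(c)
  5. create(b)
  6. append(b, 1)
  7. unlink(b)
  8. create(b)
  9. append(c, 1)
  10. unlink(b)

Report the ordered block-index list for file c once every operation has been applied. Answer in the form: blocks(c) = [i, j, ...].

blocks(c) = [0, 2]

after create(a) → a:[0]  free=[F.........]
after append(a, 2) → a:[0, 1, 2]  free=[FFF.......]
after unlink(a) →   free=[..........]
after create(c) → c:[0]  free=[F.........]
after create(b) → b:[1], c:[0]  free=[FF........]
after append(b, 1) → b:[1, 2], c:[0]  free=[FFF.......]
after unlink(b) → c:[0]  free=[F.........]
after create(b) → b:[1], c:[0]  free=[FF........]
after append(c, 1) → b:[1], c:[0, 2]  free=[FFF.......]
after unlink(b) → c:[0, 2]  free=[F.F.......]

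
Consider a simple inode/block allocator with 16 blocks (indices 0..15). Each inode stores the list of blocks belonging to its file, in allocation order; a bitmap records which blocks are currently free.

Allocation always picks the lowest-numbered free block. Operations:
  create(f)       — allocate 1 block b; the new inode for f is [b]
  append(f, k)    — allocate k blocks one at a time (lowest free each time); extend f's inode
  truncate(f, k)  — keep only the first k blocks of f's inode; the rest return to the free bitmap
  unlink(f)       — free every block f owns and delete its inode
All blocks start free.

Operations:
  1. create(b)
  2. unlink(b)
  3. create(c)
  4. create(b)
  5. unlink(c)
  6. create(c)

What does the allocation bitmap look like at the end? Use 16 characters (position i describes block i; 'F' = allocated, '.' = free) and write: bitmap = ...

bitmap = FF..............

create(b): bitmap=F............... | b=[0]
unlink(b): bitmap=................ | 
create(c): bitmap=F............... | c=[0]
create(b): bitmap=FF.............. | b=[1] c=[0]
unlink(c): bitmap=.F.............. | b=[1]
create(c): bitmap=FF.............. | b=[1] c=[0]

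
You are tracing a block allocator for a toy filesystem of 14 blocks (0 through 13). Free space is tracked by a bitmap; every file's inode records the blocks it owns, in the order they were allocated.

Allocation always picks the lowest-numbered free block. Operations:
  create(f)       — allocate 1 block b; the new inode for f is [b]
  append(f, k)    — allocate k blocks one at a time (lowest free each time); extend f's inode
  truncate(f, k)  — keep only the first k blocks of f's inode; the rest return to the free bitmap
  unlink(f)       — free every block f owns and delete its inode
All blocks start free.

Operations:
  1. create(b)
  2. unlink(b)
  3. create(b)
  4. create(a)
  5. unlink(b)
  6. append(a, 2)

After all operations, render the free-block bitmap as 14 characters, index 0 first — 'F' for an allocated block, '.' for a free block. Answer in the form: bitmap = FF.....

bitmap = FFF...........

  1. create(b)  ⇒  F.............  {b→[0]}
  2. unlink(b)  ⇒  ..............  {}
  3. create(b)  ⇒  F.............  {b→[0]}
  4. create(a)  ⇒  FF............  {a→[1]; b→[0]}
  5. unlink(b)  ⇒  .F............  {a→[1]}
  6. append(a, 2)  ⇒  FFF...........  {a→[1, 0, 2]}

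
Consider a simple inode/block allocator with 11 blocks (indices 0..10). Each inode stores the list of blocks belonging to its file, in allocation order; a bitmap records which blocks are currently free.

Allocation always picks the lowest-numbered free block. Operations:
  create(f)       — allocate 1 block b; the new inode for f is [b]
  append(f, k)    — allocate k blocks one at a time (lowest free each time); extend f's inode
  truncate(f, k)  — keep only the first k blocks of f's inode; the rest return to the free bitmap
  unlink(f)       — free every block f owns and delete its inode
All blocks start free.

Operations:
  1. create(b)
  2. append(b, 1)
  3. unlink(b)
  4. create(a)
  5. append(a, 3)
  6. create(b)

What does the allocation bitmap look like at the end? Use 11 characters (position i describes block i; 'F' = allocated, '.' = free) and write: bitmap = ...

after create(b) → b:[0]  free=[F..........]
after append(b, 1) → b:[0, 1]  free=[FF.........]
after unlink(b) →   free=[...........]
after create(a) → a:[0]  free=[F..........]
after append(a, 3) → a:[0, 1, 2, 3]  free=[FFFF.......]
after create(b) → a:[0, 1, 2, 3], b:[4]  free=[FFFFF......]

bitmap = FFFFF......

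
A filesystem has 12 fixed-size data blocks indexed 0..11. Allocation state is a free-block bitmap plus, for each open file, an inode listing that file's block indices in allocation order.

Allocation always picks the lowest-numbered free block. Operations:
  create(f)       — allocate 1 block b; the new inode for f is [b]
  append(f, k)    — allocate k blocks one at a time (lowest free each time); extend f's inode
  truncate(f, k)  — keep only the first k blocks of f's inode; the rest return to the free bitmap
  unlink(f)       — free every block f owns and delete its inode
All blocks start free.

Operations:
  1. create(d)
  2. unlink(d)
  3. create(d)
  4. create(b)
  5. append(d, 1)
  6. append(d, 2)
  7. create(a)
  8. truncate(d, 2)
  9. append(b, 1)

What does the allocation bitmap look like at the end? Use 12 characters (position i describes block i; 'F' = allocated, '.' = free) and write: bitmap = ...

bitmap = FFFF.F......

[1] create(d) — d=0 (map F...........)
[2] unlink(d) —  (map ............)
[3] create(d) — d=0 (map F...........)
[4] create(b) — b=1 d=0 (map FF..........)
[5] append(d, 1) — b=1 d=0,2 (map FFF.........)
[6] append(d, 2) — b=1 d=0,2,3,4 (map FFFFF.......)
[7] create(a) — a=5 b=1 d=0,2,3,4 (map FFFFFF......)
[8] truncate(d, 2) — a=5 b=1 d=0,2 (map FFF..F......)
[9] append(b, 1) — a=5 b=1,3 d=0,2 (map FFFF.F......)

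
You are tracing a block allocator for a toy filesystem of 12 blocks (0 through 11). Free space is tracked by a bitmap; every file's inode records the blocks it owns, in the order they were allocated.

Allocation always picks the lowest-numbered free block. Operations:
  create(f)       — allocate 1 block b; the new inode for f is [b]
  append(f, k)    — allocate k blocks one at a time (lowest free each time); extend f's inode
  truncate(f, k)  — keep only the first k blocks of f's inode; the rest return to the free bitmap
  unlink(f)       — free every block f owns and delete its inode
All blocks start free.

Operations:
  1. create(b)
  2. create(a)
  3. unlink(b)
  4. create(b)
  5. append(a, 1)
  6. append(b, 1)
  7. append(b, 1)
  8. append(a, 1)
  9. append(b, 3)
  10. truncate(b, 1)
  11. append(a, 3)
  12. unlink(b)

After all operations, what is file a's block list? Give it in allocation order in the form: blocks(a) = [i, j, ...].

create(b): bitmap=F........... | b=[0]
create(a): bitmap=FF.......... | a=[1] b=[0]
unlink(b): bitmap=.F.......... | a=[1]
create(b): bitmap=FF.......... | a=[1] b=[0]
append(a, 1): bitmap=FFF......... | a=[1, 2] b=[0]
append(b, 1): bitmap=FFFF........ | a=[1, 2] b=[0, 3]
append(b, 1): bitmap=FFFFF....... | a=[1, 2] b=[0, 3, 4]
append(a, 1): bitmap=FFFFFF...... | a=[1, 2, 5] b=[0, 3, 4]
append(b, 3): bitmap=FFFFFFFFF... | a=[1, 2, 5] b=[0, 3, 4, 6, 7, 8]
truncate(b, 1): bitmap=FFF..F...... | a=[1, 2, 5] b=[0]
append(a, 3): bitmap=FFFFFFF..... | a=[1, 2, 5, 3, 4, 6] b=[0]
unlink(b): bitmap=.FFFFFF..... | a=[1, 2, 5, 3, 4, 6]

blocks(a) = [1, 2, 5, 3, 4, 6]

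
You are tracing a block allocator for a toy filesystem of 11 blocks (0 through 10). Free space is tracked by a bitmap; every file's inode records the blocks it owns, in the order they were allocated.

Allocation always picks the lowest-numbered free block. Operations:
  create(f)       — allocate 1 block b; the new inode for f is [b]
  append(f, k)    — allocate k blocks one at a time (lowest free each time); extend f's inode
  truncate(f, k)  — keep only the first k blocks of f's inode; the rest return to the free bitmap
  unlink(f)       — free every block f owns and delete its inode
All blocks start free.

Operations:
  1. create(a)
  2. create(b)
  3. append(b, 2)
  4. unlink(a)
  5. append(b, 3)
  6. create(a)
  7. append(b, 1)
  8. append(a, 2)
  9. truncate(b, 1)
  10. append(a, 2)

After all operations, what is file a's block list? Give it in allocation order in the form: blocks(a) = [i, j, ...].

[1] create(a) — a=0 (map F..........)
[2] create(b) — a=0 b=1 (map FF.........)
[3] append(b, 2) — a=0 b=1,2,3 (map FFFF.......)
[4] unlink(a) — b=1,2,3 (map .FFF.......)
[5] append(b, 3) — b=1,2,3,0,4,5 (map FFFFFF.....)
[6] create(a) — a=6 b=1,2,3,0,4,5 (map FFFFFFF....)
[7] append(b, 1) — a=6 b=1,2,3,0,4,5,7 (map FFFFFFFF...)
[8] append(a, 2) — a=6,8,9 b=1,2,3,0,4,5,7 (map FFFFFFFFFF.)
[9] truncate(b, 1) — a=6,8,9 b=1 (map .F....F.FF.)
[10] append(a, 2) — a=6,8,9,0,2 b=1 (map FFF...F.FF.)

blocks(a) = [6, 8, 9, 0, 2]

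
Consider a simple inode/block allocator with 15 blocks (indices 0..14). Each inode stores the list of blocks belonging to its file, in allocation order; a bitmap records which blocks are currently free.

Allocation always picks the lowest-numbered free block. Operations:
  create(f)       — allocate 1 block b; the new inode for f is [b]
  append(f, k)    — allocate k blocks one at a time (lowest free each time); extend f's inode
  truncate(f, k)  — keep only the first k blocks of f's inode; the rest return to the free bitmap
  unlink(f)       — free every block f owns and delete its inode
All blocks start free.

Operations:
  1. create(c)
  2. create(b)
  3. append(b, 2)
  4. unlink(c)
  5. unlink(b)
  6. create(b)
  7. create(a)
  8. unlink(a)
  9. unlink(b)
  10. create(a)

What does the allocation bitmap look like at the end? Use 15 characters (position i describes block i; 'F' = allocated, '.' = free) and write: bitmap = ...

[1] create(c) — c=0 (map F..............)
[2] create(b) — b=1 c=0 (map FF.............)
[3] append(b, 2) — b=1,2,3 c=0 (map FFFF...........)
[4] unlink(c) — b=1,2,3 (map .FFF...........)
[5] unlink(b) —  (map ...............)
[6] create(b) — b=0 (map F..............)
[7] create(a) — a=1 b=0 (map FF.............)
[8] unlink(a) — b=0 (map F..............)
[9] unlink(b) —  (map ...............)
[10] create(a) — a=0 (map F..............)

bitmap = F..............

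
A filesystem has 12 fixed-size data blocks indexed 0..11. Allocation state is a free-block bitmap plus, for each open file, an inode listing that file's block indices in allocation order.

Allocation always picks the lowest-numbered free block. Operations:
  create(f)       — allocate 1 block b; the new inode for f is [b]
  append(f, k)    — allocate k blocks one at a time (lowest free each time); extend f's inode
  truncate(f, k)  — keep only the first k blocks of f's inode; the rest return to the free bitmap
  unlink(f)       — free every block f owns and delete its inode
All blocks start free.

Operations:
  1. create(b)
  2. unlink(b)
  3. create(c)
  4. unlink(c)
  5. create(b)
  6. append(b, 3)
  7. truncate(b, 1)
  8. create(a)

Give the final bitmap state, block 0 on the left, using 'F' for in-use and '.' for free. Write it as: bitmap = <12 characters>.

[1] create(b) — b=0 (map F...........)
[2] unlink(b) —  (map ............)
[3] create(c) — c=0 (map F...........)
[4] unlink(c) —  (map ............)
[5] create(b) — b=0 (map F...........)
[6] append(b, 3) — b=0,1,2,3 (map FFFF........)
[7] truncate(b, 1) — b=0 (map F...........)
[8] create(a) — a=1 b=0 (map FF..........)

bitmap = FF..........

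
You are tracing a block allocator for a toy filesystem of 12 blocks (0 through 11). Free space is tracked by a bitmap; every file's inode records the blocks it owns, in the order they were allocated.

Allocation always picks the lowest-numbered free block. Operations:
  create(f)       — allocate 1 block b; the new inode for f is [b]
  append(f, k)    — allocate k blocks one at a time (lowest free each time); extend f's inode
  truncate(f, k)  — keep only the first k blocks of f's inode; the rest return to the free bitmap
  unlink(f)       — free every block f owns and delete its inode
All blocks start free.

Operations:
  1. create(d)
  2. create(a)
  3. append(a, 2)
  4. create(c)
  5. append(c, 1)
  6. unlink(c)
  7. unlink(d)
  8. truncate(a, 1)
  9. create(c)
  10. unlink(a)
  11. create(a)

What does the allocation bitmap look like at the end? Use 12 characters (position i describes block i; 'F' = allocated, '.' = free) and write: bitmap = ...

bitmap = FF..........

  1. create(d)  ⇒  F...........  {d→[0]}
  2. create(a)  ⇒  FF..........  {a→[1]; d→[0]}
  3. append(a, 2)  ⇒  FFFF........  {a→[1, 2, 3]; d→[0]}
  4. create(c)  ⇒  FFFFF.......  {a→[1, 2, 3]; c→[4]; d→[0]}
  5. append(c, 1)  ⇒  FFFFFF......  {a→[1, 2, 3]; c→[4, 5]; d→[0]}
  6. unlink(c)  ⇒  FFFF........  {a→[1, 2, 3]; d→[0]}
  7. unlink(d)  ⇒  .FFF........  {a→[1, 2, 3]}
  8. truncate(a, 1)  ⇒  .F..........  {a→[1]}
  9. create(c)  ⇒  FF..........  {a→[1]; c→[0]}
  10. unlink(a)  ⇒  F...........  {c→[0]}
  11. create(a)  ⇒  FF..........  {a→[1]; c→[0]}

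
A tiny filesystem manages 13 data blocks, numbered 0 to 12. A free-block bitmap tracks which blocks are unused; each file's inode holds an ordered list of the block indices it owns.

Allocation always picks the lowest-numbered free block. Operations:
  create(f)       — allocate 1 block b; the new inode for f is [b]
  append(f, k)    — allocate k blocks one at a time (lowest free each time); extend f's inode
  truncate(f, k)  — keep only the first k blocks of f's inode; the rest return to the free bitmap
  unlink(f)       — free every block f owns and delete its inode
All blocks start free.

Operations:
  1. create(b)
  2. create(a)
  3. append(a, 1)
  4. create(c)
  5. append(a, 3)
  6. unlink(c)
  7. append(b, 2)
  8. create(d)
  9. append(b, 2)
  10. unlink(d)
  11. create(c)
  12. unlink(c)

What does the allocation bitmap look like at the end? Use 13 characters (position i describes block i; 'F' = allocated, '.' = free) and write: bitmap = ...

bitmap = FFFFFFFF.FF..

after create(b) → b:[0]  free=[F............]
after create(a) → a:[1], b:[0]  free=[FF...........]
after append(a, 1) → a:[1, 2], b:[0]  free=[FFF..........]
after create(c) → a:[1, 2], b:[0], c:[3]  free=[FFFF.........]
after append(a, 3) → a:[1, 2, 4, 5, 6], b:[0], c:[3]  free=[FFFFFFF......]
after unlink(c) → a:[1, 2, 4, 5, 6], b:[0]  free=[FFF.FFF......]
after append(b, 2) → a:[1, 2, 4, 5, 6], b:[0, 3, 7]  free=[FFFFFFFF.....]
after create(d) → a:[1, 2, 4, 5, 6], b:[0, 3, 7], d:[8]  free=[FFFFFFFFF....]
after append(b, 2) → a:[1, 2, 4, 5, 6], b:[0, 3, 7, 9, 10], d:[8]  free=[FFFFFFFFFFF..]
after unlink(d) → a:[1, 2, 4, 5, 6], b:[0, 3, 7, 9, 10]  free=[FFFFFFFF.FF..]
after create(c) → a:[1, 2, 4, 5, 6], b:[0, 3, 7, 9, 10], c:[8]  free=[FFFFFFFFFFF..]
after unlink(c) → a:[1, 2, 4, 5, 6], b:[0, 3, 7, 9, 10]  free=[FFFFFFFF.FF..]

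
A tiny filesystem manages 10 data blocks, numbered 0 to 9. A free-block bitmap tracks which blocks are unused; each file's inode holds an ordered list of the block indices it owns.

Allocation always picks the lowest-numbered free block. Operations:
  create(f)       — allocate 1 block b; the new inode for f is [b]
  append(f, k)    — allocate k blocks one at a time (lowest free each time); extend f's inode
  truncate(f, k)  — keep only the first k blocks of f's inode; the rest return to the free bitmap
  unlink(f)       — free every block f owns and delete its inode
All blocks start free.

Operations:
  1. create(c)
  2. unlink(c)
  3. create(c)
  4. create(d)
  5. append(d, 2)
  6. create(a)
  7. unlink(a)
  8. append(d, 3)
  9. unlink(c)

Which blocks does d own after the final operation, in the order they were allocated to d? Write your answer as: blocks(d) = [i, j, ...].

[1] create(c) — c=0 (map F.........)
[2] unlink(c) —  (map ..........)
[3] create(c) — c=0 (map F.........)
[4] create(d) — c=0 d=1 (map FF........)
[5] append(d, 2) — c=0 d=1,2,3 (map FFFF......)
[6] create(a) — a=4 c=0 d=1,2,3 (map FFFFF.....)
[7] unlink(a) — c=0 d=1,2,3 (map FFFF......)
[8] append(d, 3) — c=0 d=1,2,3,4,5,6 (map FFFFFFF...)
[9] unlink(c) — d=1,2,3,4,5,6 (map .FFFFFF...)

blocks(d) = [1, 2, 3, 4, 5, 6]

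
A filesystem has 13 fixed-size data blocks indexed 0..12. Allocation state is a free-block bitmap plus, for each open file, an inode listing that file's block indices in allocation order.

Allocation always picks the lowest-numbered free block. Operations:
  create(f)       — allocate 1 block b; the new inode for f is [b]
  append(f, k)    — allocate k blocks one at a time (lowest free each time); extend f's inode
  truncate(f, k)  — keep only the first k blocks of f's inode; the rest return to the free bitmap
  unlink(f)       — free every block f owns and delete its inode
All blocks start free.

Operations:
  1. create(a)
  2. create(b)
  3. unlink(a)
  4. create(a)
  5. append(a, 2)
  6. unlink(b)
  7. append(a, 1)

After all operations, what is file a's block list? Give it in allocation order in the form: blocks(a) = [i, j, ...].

blocks(a) = [0, 2, 3, 1]

create(a): bitmap=F............ | a=[0]
create(b): bitmap=FF........... | a=[0] b=[1]
unlink(a): bitmap=.F........... | b=[1]
create(a): bitmap=FF........... | a=[0] b=[1]
append(a, 2): bitmap=FFFF......... | a=[0, 2, 3] b=[1]
unlink(b): bitmap=F.FF......... | a=[0, 2, 3]
append(a, 1): bitmap=FFFF......... | a=[0, 2, 3, 1]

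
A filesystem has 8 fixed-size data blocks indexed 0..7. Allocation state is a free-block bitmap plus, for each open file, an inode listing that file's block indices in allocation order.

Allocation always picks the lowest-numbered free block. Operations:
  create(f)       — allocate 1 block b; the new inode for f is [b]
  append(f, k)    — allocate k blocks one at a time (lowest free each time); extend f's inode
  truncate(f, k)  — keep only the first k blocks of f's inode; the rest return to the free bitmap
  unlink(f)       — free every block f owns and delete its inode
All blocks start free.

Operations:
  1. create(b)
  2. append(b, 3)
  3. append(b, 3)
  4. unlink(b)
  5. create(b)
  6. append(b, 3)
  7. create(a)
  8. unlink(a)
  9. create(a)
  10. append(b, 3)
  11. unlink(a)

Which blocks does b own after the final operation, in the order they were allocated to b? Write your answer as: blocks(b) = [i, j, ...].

blocks(b) = [0, 1, 2, 3, 5, 6, 7]

after create(b) → b:[0]  free=[F.......]
after append(b, 3) → b:[0, 1, 2, 3]  free=[FFFF....]
after append(b, 3) → b:[0, 1, 2, 3, 4, 5, 6]  free=[FFFFFFF.]
after unlink(b) →   free=[........]
after create(b) → b:[0]  free=[F.......]
after append(b, 3) → b:[0, 1, 2, 3]  free=[FFFF....]
after create(a) → a:[4], b:[0, 1, 2, 3]  free=[FFFFF...]
after unlink(a) → b:[0, 1, 2, 3]  free=[FFFF....]
after create(a) → a:[4], b:[0, 1, 2, 3]  free=[FFFFF...]
after append(b, 3) → a:[4], b:[0, 1, 2, 3, 5, 6, 7]  free=[FFFFFFFF]
after unlink(a) → b:[0, 1, 2, 3, 5, 6, 7]  free=[FFFF.FFF]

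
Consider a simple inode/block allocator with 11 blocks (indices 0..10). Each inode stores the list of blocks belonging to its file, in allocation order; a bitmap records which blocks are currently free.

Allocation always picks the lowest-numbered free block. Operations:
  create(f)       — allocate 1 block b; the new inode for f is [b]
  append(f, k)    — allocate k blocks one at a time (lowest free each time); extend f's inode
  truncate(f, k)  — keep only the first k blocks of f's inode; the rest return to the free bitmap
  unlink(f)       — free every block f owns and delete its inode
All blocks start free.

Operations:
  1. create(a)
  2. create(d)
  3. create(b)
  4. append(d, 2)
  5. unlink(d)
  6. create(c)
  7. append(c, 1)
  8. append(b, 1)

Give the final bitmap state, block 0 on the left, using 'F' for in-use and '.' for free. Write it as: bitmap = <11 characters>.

bitmap = FFFFF......

after create(a) → a:[0]  free=[F..........]
after create(d) → a:[0], d:[1]  free=[FF.........]
after create(b) → a:[0], b:[2], d:[1]  free=[FFF........]
after append(d, 2) → a:[0], b:[2], d:[1, 3, 4]  free=[FFFFF......]
after unlink(d) → a:[0], b:[2]  free=[F.F........]
after create(c) → a:[0], b:[2], c:[1]  free=[FFF........]
after append(c, 1) → a:[0], b:[2], c:[1, 3]  free=[FFFF.......]
after append(b, 1) → a:[0], b:[2, 4], c:[1, 3]  free=[FFFFF......]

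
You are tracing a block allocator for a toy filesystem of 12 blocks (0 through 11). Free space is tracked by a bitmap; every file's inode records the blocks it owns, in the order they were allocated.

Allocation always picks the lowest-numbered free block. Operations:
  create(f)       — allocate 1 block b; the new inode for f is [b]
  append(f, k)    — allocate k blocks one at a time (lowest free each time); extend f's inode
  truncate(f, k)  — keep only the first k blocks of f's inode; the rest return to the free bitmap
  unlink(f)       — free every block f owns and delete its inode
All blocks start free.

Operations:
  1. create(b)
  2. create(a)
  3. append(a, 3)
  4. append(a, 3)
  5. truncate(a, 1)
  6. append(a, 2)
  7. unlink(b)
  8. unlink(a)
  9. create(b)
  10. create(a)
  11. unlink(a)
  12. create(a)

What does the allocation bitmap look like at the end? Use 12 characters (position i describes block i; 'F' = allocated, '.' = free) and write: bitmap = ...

bitmap = FF..........

  1. create(b)  ⇒  F...........  {b→[0]}
  2. create(a)  ⇒  FF..........  {a→[1]; b→[0]}
  3. append(a, 3)  ⇒  FFFFF.......  {a→[1, 2, 3, 4]; b→[0]}
  4. append(a, 3)  ⇒  FFFFFFFF....  {a→[1, 2, 3, 4, 5, 6, 7]; b→[0]}
  5. truncate(a, 1)  ⇒  FF..........  {a→[1]; b→[0]}
  6. append(a, 2)  ⇒  FFFF........  {a→[1, 2, 3]; b→[0]}
  7. unlink(b)  ⇒  .FFF........  {a→[1, 2, 3]}
  8. unlink(a)  ⇒  ............  {}
  9. create(b)  ⇒  F...........  {b→[0]}
  10. create(a)  ⇒  FF..........  {a→[1]; b→[0]}
  11. unlink(a)  ⇒  F...........  {b→[0]}
  12. create(a)  ⇒  FF..........  {a→[1]; b→[0]}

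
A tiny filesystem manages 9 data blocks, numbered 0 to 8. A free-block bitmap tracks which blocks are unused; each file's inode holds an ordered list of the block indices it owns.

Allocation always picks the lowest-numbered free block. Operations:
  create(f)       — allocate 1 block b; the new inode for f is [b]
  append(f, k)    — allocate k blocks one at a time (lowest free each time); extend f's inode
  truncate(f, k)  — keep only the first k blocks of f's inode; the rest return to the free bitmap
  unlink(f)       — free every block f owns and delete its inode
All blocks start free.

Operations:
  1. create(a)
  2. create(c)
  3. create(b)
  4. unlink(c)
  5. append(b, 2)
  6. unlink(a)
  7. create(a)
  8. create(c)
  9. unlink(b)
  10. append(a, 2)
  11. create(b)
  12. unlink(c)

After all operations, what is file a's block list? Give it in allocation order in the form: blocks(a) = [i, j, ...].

blocks(a) = [0, 1, 2]

[1] create(a) — a=0 (map F........)
[2] create(c) — a=0 c=1 (map FF.......)
[3] create(b) — a=0 b=2 c=1 (map FFF......)
[4] unlink(c) — a=0 b=2 (map F.F......)
[5] append(b, 2) — a=0 b=2,1,3 (map FFFF.....)
[6] unlink(a) — b=2,1,3 (map .FFF.....)
[7] create(a) — a=0 b=2,1,3 (map FFFF.....)
[8] create(c) — a=0 b=2,1,3 c=4 (map FFFFF....)
[9] unlink(b) — a=0 c=4 (map F...F....)
[10] append(a, 2) — a=0,1,2 c=4 (map FFF.F....)
[11] create(b) — a=0,1,2 b=3 c=4 (map FFFFF....)
[12] unlink(c) — a=0,1,2 b=3 (map FFFF.....)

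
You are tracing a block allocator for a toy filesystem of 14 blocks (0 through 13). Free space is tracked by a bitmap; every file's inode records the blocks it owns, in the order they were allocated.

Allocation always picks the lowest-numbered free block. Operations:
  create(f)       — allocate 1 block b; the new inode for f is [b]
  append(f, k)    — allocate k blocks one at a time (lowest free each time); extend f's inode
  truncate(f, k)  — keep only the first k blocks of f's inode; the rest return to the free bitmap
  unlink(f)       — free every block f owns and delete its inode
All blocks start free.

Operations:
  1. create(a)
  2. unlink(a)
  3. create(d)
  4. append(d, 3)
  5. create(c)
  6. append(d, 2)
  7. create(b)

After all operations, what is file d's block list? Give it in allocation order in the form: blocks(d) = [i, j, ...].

blocks(d) = [0, 1, 2, 3, 5, 6]

after create(a) → a:[0]  free=[F.............]
after unlink(a) →   free=[..............]
after create(d) → d:[0]  free=[F.............]
after append(d, 3) → d:[0, 1, 2, 3]  free=[FFFF..........]
after create(c) → c:[4], d:[0, 1, 2, 3]  free=[FFFFF.........]
after append(d, 2) → c:[4], d:[0, 1, 2, 3, 5, 6]  free=[FFFFFFF.......]
after create(b) → b:[7], c:[4], d:[0, 1, 2, 3, 5, 6]  free=[FFFFFFFF......]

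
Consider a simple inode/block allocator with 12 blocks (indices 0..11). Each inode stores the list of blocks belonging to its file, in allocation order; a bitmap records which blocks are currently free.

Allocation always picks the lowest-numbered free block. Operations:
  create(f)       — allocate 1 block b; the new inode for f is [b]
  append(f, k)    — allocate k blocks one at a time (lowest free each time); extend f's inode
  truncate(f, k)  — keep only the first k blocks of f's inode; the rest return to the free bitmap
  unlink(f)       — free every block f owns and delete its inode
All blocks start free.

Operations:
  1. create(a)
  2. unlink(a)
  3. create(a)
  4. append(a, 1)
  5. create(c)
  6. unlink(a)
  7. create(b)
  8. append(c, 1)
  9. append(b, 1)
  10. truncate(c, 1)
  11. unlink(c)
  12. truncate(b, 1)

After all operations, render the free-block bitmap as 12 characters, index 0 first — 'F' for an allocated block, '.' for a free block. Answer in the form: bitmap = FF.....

[1] create(a) — a=0 (map F...........)
[2] unlink(a) —  (map ............)
[3] create(a) — a=0 (map F...........)
[4] append(a, 1) — a=0,1 (map FF..........)
[5] create(c) — a=0,1 c=2 (map FFF.........)
[6] unlink(a) — c=2 (map ..F.........)
[7] create(b) — b=0 c=2 (map F.F.........)
[8] append(c, 1) — b=0 c=2,1 (map FFF.........)
[9] append(b, 1) — b=0,3 c=2,1 (map FFFF........)
[10] truncate(c, 1) — b=0,3 c=2 (map F.FF........)
[11] unlink(c) — b=0,3 (map F..F........)
[12] truncate(b, 1) — b=0 (map F...........)

bitmap = F...........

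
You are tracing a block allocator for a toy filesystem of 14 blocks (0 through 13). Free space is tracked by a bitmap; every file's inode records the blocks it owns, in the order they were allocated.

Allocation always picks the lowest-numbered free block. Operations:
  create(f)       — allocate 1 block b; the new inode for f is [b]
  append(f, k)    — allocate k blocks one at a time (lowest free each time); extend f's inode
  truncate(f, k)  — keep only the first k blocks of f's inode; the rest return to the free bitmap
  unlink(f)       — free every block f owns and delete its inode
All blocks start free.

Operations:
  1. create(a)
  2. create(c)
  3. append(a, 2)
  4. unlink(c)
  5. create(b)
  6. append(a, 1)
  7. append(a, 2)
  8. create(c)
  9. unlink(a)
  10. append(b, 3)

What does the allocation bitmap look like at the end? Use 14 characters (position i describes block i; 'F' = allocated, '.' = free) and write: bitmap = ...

  1. create(a)  ⇒  F.............  {a→[0]}
  2. create(c)  ⇒  FF............  {a→[0]; c→[1]}
  3. append(a, 2)  ⇒  FFFF..........  {a→[0, 2, 3]; c→[1]}
  4. unlink(c)  ⇒  F.FF..........  {a→[0, 2, 3]}
  5. create(b)  ⇒  FFFF..........  {a→[0, 2, 3]; b→[1]}
  6. append(a, 1)  ⇒  FFFFF.........  {a→[0, 2, 3, 4]; b→[1]}
  7. append(a, 2)  ⇒  FFFFFFF.......  {a→[0, 2, 3, 4, 5, 6]; b→[1]}
  8. create(c)  ⇒  FFFFFFFF......  {a→[0, 2, 3, 4, 5, 6]; b→[1]; c→[7]}
  9. unlink(a)  ⇒  .F.....F......  {b→[1]; c→[7]}
  10. append(b, 3)  ⇒  FFFF...F......  {b→[1, 0, 2, 3]; c→[7]}

bitmap = FFFF...F......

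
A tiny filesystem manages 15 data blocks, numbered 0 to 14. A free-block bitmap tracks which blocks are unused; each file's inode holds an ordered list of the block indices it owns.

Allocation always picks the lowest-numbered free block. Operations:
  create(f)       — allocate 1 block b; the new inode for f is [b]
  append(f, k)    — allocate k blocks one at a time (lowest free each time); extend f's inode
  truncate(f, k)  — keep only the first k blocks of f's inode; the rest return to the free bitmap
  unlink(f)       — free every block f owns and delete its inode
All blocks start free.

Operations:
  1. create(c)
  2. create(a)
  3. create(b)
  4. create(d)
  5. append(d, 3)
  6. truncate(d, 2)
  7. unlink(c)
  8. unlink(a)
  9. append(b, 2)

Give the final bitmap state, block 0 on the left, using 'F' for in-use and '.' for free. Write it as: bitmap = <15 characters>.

bitmap = FFFFF..........

create(c): bitmap=F.............. | c=[0]
create(a): bitmap=FF............. | a=[1] c=[0]
create(b): bitmap=FFF............ | a=[1] b=[2] c=[0]
create(d): bitmap=FFFF........... | a=[1] b=[2] c=[0] d=[3]
append(d, 3): bitmap=FFFFFFF........ | a=[1] b=[2] c=[0] d=[3, 4, 5, 6]
truncate(d, 2): bitmap=FFFFF.......... | a=[1] b=[2] c=[0] d=[3, 4]
unlink(c): bitmap=.FFFF.......... | a=[1] b=[2] d=[3, 4]
unlink(a): bitmap=..FFF.......... | b=[2] d=[3, 4]
append(b, 2): bitmap=FFFFF.......... | b=[2, 0, 1] d=[3, 4]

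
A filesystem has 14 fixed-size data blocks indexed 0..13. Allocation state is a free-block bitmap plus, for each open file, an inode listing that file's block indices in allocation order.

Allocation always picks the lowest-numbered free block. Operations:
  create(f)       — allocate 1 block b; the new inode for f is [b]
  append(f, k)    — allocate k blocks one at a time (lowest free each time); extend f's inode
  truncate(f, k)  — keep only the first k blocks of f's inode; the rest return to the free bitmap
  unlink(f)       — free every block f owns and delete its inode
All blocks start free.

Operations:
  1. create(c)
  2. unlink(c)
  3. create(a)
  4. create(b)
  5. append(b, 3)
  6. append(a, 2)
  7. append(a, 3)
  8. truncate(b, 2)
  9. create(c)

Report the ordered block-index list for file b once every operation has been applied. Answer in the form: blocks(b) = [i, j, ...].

blocks(b) = [1, 2]

[1] create(c) — c=0 (map F.............)
[2] unlink(c) —  (map ..............)
[3] create(a) — a=0 (map F.............)
[4] create(b) — a=0 b=1 (map FF............)
[5] append(b, 3) — a=0 b=1,2,3,4 (map FFFFF.........)
[6] append(a, 2) — a=0,5,6 b=1,2,3,4 (map FFFFFFF.......)
[7] append(a, 3) — a=0,5,6,7,8,9 b=1,2,3,4 (map FFFFFFFFFF....)
[8] truncate(b, 2) — a=0,5,6,7,8,9 b=1,2 (map FFF..FFFFF....)
[9] create(c) — a=0,5,6,7,8,9 b=1,2 c=3 (map FFFF.FFFFF....)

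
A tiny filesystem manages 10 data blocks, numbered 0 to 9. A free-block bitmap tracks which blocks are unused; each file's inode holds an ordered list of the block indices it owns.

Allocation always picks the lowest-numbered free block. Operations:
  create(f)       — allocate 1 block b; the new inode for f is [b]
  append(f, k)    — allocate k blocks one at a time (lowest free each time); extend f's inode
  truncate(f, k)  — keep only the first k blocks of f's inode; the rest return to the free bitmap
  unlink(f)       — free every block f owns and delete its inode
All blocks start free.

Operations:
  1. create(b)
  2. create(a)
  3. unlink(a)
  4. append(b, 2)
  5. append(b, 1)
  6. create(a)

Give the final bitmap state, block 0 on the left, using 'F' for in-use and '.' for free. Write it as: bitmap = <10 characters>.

bitmap = FFFFF.....

  1. create(b)  ⇒  F.........  {b→[0]}
  2. create(a)  ⇒  FF........  {a→[1]; b→[0]}
  3. unlink(a)  ⇒  F.........  {b→[0]}
  4. append(b, 2)  ⇒  FFF.......  {b→[0, 1, 2]}
  5. append(b, 1)  ⇒  FFFF......  {b→[0, 1, 2, 3]}
  6. create(a)  ⇒  FFFFF.....  {a→[4]; b→[0, 1, 2, 3]}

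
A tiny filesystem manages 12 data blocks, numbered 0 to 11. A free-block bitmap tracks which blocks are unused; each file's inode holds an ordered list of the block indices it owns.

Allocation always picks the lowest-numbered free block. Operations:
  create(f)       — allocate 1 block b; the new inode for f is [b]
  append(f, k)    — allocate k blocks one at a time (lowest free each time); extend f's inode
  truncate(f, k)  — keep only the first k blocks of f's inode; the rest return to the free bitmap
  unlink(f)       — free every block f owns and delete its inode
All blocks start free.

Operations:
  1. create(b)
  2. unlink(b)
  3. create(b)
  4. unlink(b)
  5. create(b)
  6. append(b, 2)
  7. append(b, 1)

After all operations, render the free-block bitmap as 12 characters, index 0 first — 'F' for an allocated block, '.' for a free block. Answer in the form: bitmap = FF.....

create(b): bitmap=F........... | b=[0]
unlink(b): bitmap=............ | 
create(b): bitmap=F........... | b=[0]
unlink(b): bitmap=............ | 
create(b): bitmap=F........... | b=[0]
append(b, 2): bitmap=FFF......... | b=[0, 1, 2]
append(b, 1): bitmap=FFFF........ | b=[0, 1, 2, 3]

bitmap = FFFF........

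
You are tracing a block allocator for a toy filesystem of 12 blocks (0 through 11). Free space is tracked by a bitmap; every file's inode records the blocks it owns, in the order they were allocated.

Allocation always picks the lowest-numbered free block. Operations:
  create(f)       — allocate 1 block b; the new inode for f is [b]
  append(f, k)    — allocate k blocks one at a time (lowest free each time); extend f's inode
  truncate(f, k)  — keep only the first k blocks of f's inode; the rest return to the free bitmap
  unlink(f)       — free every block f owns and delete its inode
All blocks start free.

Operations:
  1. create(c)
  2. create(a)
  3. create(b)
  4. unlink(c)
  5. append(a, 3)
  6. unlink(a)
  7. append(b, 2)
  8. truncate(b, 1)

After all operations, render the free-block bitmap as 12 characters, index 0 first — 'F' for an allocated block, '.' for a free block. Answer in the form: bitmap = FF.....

bitmap = ..F.........

after create(c) → c:[0]  free=[F...........]
after create(a) → a:[1], c:[0]  free=[FF..........]
after create(b) → a:[1], b:[2], c:[0]  free=[FFF.........]
after unlink(c) → a:[1], b:[2]  free=[.FF.........]
after append(a, 3) → a:[1, 0, 3, 4], b:[2]  free=[FFFFF.......]
after unlink(a) → b:[2]  free=[..F.........]
after append(b, 2) → b:[2, 0, 1]  free=[FFF.........]
after truncate(b, 1) → b:[2]  free=[..F.........]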